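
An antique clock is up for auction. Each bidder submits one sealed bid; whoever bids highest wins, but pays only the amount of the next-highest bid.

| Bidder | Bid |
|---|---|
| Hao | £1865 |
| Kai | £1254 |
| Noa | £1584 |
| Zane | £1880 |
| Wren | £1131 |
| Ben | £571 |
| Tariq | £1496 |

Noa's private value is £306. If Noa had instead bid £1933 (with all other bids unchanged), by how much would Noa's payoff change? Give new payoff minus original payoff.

The highest bid among the other bidders is £1880; Noa's bid doesn't change that.
Original bid £1584: Noa is not highest (top rival bid is £1880); payoff £0.
Alternative bid £1933: Noa is highest, pays the top rival bid £1880; payoff £306 − £1880 = −£1574.
Change in payoff = −£1574 − (£0) = −£1574.

−£1574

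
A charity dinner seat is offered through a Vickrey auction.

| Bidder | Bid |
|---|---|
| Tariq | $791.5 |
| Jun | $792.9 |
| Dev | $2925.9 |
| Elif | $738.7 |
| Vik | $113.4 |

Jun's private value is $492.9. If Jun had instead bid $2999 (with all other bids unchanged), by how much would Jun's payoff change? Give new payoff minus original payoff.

The highest bid among the other bidders is $2925.9; Jun's bid doesn't change that.
Original bid $792.9: Jun is not highest (top rival bid is $2925.9); payoff $0.
Alternative bid $2999: Jun is highest, pays the top rival bid $2925.9; payoff $492.9 − $2925.9 = −$2433.
Change in payoff = −$2433 − ($0) = −$2433.

−$2433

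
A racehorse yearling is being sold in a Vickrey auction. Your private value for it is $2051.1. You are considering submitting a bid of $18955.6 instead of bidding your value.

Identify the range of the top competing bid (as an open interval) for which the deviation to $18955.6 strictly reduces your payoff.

If the competing bid is below $2051.1, both bids win at the same price — no difference.
If it is above $18955.6, both bids lose — no difference.
If it lies strictly between $2051.1 and $18955.6, bidding your value loses (payoff 0) while bidding $18955.6 wins at a price above your value (payoff negative).
So the deviation strictly hurts on the open interval ($2051.1, $18955.6).

($2051.1, $18955.6)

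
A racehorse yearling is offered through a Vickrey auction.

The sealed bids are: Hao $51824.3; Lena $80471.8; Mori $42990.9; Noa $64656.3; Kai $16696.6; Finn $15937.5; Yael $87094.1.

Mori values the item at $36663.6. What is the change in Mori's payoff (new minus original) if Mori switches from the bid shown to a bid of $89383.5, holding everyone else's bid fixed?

−$50430.5

The highest bid among the other bidders is $87094.1; Mori's bid doesn't change that.
Original bid $42990.9: Mori is not highest (top rival bid is $87094.1); payoff $0.
Alternative bid $89383.5: Mori is highest, pays the top rival bid $87094.1; payoff $36663.6 − $87094.1 = −$50430.5.
Change in payoff = −$50430.5 − ($0) = −$50430.5.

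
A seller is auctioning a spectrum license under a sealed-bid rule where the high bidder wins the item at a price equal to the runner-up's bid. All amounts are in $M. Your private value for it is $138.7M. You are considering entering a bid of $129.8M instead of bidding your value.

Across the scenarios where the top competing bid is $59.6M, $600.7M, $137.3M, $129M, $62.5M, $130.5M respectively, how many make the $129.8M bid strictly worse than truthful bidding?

The deviation hurts exactly when the highest competing bid lies strictly between $129.8M and $138.7M — underbidding then forfeits a profitable win.
$59.6M: below both → same outcome either way.
$600.7M: above both → same outcome either way.
$137.3M: inside the interval → strictly worse (loss $1.4M).
$129M: below both → same outcome either way.
$62.5M: below both → same outcome either way.
$130.5M: inside the interval → strictly worse (loss $8.2M).
Count: 2.

2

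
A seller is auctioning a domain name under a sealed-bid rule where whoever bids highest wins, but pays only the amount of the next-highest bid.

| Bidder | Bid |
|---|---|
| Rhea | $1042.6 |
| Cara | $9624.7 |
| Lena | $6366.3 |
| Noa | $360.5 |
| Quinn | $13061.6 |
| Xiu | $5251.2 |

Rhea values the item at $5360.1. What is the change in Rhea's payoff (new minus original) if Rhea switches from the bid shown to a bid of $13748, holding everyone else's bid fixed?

The highest bid among the other bidders is $13061.6; Rhea's bid doesn't change that.
Original bid $1042.6: Rhea is not highest (top rival bid is $13061.6); payoff $0.
Alternative bid $13748: Rhea is highest, pays the top rival bid $13061.6; payoff $5360.1 − $13061.6 = −$7701.5.
Change in payoff = −$7701.5 − ($0) = −$7701.5.

−$7701.5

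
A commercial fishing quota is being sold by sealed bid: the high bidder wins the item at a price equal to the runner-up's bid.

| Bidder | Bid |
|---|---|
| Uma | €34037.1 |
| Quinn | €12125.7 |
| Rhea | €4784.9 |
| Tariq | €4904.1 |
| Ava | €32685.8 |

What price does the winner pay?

€32685.8

Highest bid: Uma at €34037.1, so Uma wins.
Second-highest bid: Ava at €32685.8 — that is the price the winner pays.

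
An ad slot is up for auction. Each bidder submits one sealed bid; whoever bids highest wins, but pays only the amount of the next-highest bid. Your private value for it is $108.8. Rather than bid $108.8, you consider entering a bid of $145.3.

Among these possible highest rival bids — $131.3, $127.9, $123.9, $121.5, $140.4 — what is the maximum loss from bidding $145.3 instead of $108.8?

$31.6

$131.3: truthful gives $0, deviation gives −$22.5 → loss $22.5.
$127.9: truthful gives $0, deviation gives −$19.1 → loss $19.1.
$123.9: truthful gives $0, deviation gives −$15.1 → loss $15.1.
$121.5: truthful gives $0, deviation gives −$12.7 → loss $12.7.
$140.4: truthful gives $0, deviation gives −$31.6 → loss $31.6.
Maximum loss: $31.6.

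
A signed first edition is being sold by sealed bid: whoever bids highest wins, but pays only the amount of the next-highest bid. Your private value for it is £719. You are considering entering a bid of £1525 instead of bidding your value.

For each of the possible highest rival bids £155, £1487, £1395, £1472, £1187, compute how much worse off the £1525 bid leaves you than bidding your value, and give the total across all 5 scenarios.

£2665

The deviation costs you only when the competing bid falls strictly between £719 and £1525; elsewhere both bids give the same outcome.
£155: outcomes coincide → loss £0.
£1487: truthful payoff £0, deviation payoff −£768 → loss £768.
£1395: truthful payoff £0, deviation payoff −£676 → loss £676.
£1472: truthful payoff £0, deviation payoff −£753 → loss £753.
£1187: truthful payoff £0, deviation payoff −£468 → loss £468.
Total loss = £768 + £676 + £753 + £468 = £2665.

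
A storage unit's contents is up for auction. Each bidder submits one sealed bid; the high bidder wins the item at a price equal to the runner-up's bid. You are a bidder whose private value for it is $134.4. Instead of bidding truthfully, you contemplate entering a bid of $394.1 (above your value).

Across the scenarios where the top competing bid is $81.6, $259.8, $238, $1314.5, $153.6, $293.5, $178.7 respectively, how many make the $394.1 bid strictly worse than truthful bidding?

The deviation hurts exactly when the highest competing bid lies strictly between $134.4 and $394.1 — overbidding then wins at a price above your value.
$81.6: below both → same outcome either way.
$259.8: inside the interval → strictly worse (loss $125.4).
$238: inside the interval → strictly worse (loss $103.6).
$1314.5: above both → same outcome either way.
$153.6: inside the interval → strictly worse (loss $19.2).
$293.5: inside the interval → strictly worse (loss $159.1).
$178.7: inside the interval → strictly worse (loss $44.3).
Count: 5.

5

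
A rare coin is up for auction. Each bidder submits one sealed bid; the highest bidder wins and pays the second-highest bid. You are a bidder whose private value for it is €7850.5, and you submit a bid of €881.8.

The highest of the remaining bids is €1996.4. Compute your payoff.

€0

Your bid €881.8 is below the highest competing bid €1996.4, so you lose.
A losing bidder pays nothing and receives nothing: payoff = €0.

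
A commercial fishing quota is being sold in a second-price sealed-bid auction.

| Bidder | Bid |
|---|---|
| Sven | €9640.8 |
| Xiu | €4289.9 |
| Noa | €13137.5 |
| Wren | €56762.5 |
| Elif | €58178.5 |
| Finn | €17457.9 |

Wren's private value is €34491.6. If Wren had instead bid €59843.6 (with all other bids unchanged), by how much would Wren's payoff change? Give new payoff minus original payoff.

−€23686.9

The highest bid among the other bidders is €58178.5; Wren's bid doesn't change that.
Original bid €56762.5: Wren is not highest (top rival bid is €58178.5); payoff €0.
Alternative bid €59843.6: Wren is highest, pays the top rival bid €58178.5; payoff €34491.6 − €58178.5 = −€23686.9.
Change in payoff = −€23686.9 − (€0) = −€23686.9.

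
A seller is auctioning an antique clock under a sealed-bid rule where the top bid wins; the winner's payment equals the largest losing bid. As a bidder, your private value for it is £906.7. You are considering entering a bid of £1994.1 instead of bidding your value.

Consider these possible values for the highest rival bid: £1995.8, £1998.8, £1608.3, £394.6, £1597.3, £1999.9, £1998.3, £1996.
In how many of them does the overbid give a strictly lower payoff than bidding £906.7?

The deviation hurts exactly when the highest competing bid lies strictly between £906.7 and £1994.1 — overbidding then wins at a price above your value.
£1995.8: above both → same outcome either way.
£1998.8: above both → same outcome either way.
£1608.3: inside the interval → strictly worse (loss £701.6).
£394.6: below both → same outcome either way.
£1597.3: inside the interval → strictly worse (loss £690.6).
£1999.9: above both → same outcome either way.
£1998.3: above both → same outcome either way.
£1996: above both → same outcome either way.
Count: 2.

2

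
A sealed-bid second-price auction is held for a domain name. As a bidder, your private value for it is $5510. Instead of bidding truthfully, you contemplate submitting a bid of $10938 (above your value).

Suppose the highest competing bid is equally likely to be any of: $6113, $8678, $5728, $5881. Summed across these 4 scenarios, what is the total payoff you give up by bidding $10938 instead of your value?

The deviation costs you only when the competing bid falls strictly between $5510 and $10938; elsewhere both bids give the same outcome.
$6113: truthful payoff $0, deviation payoff −$603 → loss $603.
$8678: truthful payoff $0, deviation payoff −$3168 → loss $3168.
$5728: truthful payoff $0, deviation payoff −$218 → loss $218.
$5881: truthful payoff $0, deviation payoff −$371 → loss $371.
Total loss = $603 + $3168 + $218 + $371 = $4360.
Because the price is fixed by the runner-up's bid, deviating from your value can only change a good outcome into a bad one — never the reverse.

$4360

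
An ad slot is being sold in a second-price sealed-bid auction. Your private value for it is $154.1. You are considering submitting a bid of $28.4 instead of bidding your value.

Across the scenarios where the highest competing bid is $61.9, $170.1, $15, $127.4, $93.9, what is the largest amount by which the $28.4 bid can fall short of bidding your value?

$92.2

$61.9: truthful gives $92.2, deviation gives $0 → loss $92.2.
$170.1: same outcome either way → loss $0.
$15: same outcome either way → loss $0.
$127.4: truthful gives $26.7, deviation gives $0 → loss $26.7.
$93.9: truthful gives $60.2, deviation gives $0 → loss $60.2.
Maximum loss: $92.2.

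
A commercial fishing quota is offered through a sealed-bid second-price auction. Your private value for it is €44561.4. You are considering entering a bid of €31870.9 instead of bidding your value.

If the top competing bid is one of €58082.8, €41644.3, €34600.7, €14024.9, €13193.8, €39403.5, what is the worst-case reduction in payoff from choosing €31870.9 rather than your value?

€9960.7

€58082.8: same outcome either way → loss €0.
€41644.3: truthful gives €2917.1, deviation gives €0 → loss €2917.1.
€34600.7: truthful gives €9960.7, deviation gives €0 → loss €9960.7.
€14024.9: same outcome either way → loss €0.
€13193.8: same outcome either way → loss €0.
€39403.5: truthful gives €5157.9, deviation gives €0 → loss €5157.9.
Maximum loss: €9960.7.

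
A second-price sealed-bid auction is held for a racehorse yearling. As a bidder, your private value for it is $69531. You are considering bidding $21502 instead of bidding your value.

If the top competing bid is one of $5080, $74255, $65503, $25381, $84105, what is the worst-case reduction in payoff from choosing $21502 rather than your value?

$5080: same outcome either way → loss $0.
$74255: same outcome either way → loss $0.
$65503: truthful gives $4028, deviation gives $0 → loss $4028.
$25381: truthful gives $44150, deviation gives $0 → loss $44150.
$84105: same outcome either way → loss $0.
Maximum loss: $44150.

$44150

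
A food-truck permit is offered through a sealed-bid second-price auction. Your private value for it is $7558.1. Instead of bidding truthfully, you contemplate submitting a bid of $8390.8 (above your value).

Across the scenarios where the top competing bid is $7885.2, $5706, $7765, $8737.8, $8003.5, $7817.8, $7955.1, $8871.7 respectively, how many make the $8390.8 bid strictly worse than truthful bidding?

The deviation hurts exactly when the highest competing bid lies strictly between $7558.1 and $8390.8 — overbidding then wins at a price above your value.
$7885.2: inside the interval → strictly worse (loss $327.1).
$5706: below both → same outcome either way.
$7765: inside the interval → strictly worse (loss $206.9).
$8737.8: above both → same outcome either way.
$8003.5: inside the interval → strictly worse (loss $445.4).
$7817.8: inside the interval → strictly worse (loss $259.7).
$7955.1: inside the interval → strictly worse (loss $397).
$8871.7: above both → same outcome either way.
Count: 5.

5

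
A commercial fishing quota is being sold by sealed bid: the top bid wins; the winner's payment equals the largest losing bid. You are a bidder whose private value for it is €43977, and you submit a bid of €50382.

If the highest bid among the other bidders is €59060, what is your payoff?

€0

Your bid €50382 is below the highest competing bid €59060, so you lose.
A losing bidder pays nothing and receives nothing: payoff = €0.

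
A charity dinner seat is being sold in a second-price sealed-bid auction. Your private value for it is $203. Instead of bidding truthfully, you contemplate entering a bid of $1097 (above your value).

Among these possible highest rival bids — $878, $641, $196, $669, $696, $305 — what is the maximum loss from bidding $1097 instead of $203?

$878: truthful gives $0, deviation gives −$675 → loss $675.
$641: truthful gives $0, deviation gives −$438 → loss $438.
$196: same outcome either way → loss $0.
$669: truthful gives $0, deviation gives −$466 → loss $466.
$696: truthful gives $0, deviation gives −$493 → loss $493.
$305: truthful gives $0, deviation gives −$102 → loss $102.
Maximum loss: $675.

$675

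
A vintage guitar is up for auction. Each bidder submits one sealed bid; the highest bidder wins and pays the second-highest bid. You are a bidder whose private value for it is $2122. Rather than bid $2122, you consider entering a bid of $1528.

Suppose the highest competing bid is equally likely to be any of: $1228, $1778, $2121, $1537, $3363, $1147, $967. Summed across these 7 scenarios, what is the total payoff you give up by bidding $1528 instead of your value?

$930

The deviation costs you only when the competing bid falls strictly between $1528 and $2122; elsewhere both bids give the same outcome.
$1228: outcomes coincide → loss $0.
$1778: truthful payoff $344, deviation payoff $0 → loss $344.
$2121: truthful payoff $1, deviation payoff $0 → loss $1.
$1537: truthful payoff $585, deviation payoff $0 → loss $585.
$3363: outcomes coincide → loss $0.
$1147: outcomes coincide → loss $0.
$967: outcomes coincide → loss $0.
Total loss = $344 + $1 + $585 = $930.
Because the price is fixed by the runner-up's bid, deviating from your value can only change a good outcome into a bad one — never the reverse.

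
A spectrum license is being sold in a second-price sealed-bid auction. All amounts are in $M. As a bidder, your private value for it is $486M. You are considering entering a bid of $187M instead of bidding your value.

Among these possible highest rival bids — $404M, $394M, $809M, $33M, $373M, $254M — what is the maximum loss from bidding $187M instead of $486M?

$232M

$404M: truthful gives $82M, deviation gives $0M → loss $82M.
$394M: truthful gives $92M, deviation gives $0M → loss $92M.
$809M: same outcome either way → loss $0M.
$33M: same outcome either way → loss $0M.
$373M: truthful gives $113M, deviation gives $0M → loss $113M.
$254M: truthful gives $232M, deviation gives $0M → loss $232M.
Maximum loss: $232M.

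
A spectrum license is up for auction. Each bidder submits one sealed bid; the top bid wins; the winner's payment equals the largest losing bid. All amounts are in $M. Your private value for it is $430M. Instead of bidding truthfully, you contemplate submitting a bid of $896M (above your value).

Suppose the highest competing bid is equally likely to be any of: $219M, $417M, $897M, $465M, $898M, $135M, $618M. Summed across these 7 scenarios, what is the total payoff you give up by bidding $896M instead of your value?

The deviation costs you only when the competing bid falls strictly between $430M and $896M; elsewhere both bids give the same outcome.
$219M: outcomes coincide → loss $0M.
$417M: outcomes coincide → loss $0M.
$897M: outcomes coincide → loss $0M.
$465M: truthful payoff $0M, deviation payoff −$35M → loss $35M.
$898M: outcomes coincide → loss $0M.
$135M: outcomes coincide → loss $0M.
$618M: truthful payoff $0M, deviation payoff −$188M → loss $188M.
Total loss = $35M + $188M = $223M.
In a second-price auction your bid sets only whether you win, not what you pay, so bidding your true value is weakly dominant.

$223M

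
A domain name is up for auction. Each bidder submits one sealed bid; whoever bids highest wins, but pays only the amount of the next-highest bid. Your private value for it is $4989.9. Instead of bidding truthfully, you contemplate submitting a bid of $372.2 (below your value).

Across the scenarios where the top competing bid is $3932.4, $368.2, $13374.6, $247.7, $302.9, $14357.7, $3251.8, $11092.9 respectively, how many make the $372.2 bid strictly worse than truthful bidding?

2

The deviation hurts exactly when the highest competing bid lies strictly between $372.2 and $4989.9 — underbidding then forfeits a profitable win.
$3932.4: inside the interval → strictly worse (loss $1057.5).
$368.2: below both → same outcome either way.
$13374.6: above both → same outcome either way.
$247.7: below both → same outcome either way.
$302.9: below both → same outcome either way.
$14357.7: above both → same outcome either way.
$3251.8: inside the interval → strictly worse (loss $1738.1).
$11092.9: above both → same outcome either way.
Count: 2.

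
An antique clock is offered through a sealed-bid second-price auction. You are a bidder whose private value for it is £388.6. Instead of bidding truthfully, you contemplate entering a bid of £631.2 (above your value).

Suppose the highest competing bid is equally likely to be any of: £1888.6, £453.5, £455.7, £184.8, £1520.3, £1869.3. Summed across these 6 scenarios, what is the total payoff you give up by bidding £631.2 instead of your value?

The deviation costs you only when the competing bid falls strictly between £388.6 and £631.2; elsewhere both bids give the same outcome.
£1888.6: outcomes coincide → loss £0.
£453.5: truthful payoff £0, deviation payoff −£64.9 → loss £64.9.
£455.7: truthful payoff £0, deviation payoff −£67.1 → loss £67.1.
£184.8: outcomes coincide → loss £0.
£1520.3: outcomes coincide → loss £0.
£1869.3: outcomes coincide → loss £0.
Total loss = £64.9 + £67.1 = £132.
In a second-price auction your bid sets only whether you win, not what you pay, so bidding your true value is weakly dominant.

£132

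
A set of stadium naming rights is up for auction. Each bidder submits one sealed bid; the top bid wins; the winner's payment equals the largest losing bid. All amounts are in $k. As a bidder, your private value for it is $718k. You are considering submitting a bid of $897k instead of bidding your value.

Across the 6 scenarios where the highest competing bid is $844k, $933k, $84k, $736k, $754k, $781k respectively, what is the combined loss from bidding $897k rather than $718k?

The deviation costs you only when the competing bid falls strictly between $718k and $897k; elsewhere both bids give the same outcome.
$844k: truthful payoff $0k, deviation payoff −$126k → loss $126k.
$933k: outcomes coincide → loss $0k.
$84k: outcomes coincide → loss $0k.
$736k: truthful payoff $0k, deviation payoff −$18k → loss $18k.
$754k: truthful payoff $0k, deviation payoff −$36k → loss $36k.
$781k: truthful payoff $0k, deviation payoff −$63k → loss $63k.
Total loss = $126k + $18k + $36k + $63k = $243k.
Truthful bidding weakly dominates here: raising your bid can only win items priced above your value, and lowering it can only forfeit items priced below.

$243k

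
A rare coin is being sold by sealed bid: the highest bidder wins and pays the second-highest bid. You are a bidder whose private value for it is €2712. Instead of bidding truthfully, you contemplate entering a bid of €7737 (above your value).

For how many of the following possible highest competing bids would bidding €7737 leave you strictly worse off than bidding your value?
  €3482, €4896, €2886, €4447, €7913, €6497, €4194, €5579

7

The deviation hurts exactly when the highest competing bid lies strictly between €2712 and €7737 — overbidding then wins at a price above your value.
€3482: inside the interval → strictly worse (loss €770).
€4896: inside the interval → strictly worse (loss €2184).
€2886: inside the interval → strictly worse (loss €174).
€4447: inside the interval → strictly worse (loss €1735).
€7913: above both → same outcome either way.
€6497: inside the interval → strictly worse (loss €3785).
€4194: inside the interval → strictly worse (loss €1482).
€5579: inside the interval → strictly worse (loss €2867).
Count: 7.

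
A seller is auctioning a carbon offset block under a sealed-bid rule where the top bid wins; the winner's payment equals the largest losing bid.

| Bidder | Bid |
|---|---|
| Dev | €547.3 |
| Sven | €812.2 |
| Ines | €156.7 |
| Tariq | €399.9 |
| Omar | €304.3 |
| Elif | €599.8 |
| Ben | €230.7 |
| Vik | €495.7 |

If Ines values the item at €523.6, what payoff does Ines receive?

Highest bid: Sven at €812.2, so Sven wins.
Second-highest bid: Elif at €599.8 — that is the price the winner pays.
Ines did not win, so Ines pays nothing and receives nothing: payoff €0.

€0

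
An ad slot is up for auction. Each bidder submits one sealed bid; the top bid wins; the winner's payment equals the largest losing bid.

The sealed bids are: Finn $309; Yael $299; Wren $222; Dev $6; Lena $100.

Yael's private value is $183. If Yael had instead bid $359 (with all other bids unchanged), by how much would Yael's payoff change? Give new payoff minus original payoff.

−$126

The highest bid among the other bidders is $309; Yael's bid doesn't change that.
Original bid $299: Yael is not highest (top rival bid is $309); payoff $0.
Alternative bid $359: Yael is highest, pays the top rival bid $309; payoff $183 − $309 = −$126.
Change in payoff = −$126 − ($0) = −$126.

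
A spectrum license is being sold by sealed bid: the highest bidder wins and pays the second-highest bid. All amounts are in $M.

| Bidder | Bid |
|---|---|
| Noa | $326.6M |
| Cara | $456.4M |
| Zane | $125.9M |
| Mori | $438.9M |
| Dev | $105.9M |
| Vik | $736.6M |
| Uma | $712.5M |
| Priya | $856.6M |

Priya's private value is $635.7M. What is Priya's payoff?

Highest bid: Priya at $856.6M, so Priya wins.
Second-highest bid: Vik at $736.6M — that is the price the winner pays.
Priya's payoff = value − price = $635.7M − $736.6M = −$100.9M.

−$100.9M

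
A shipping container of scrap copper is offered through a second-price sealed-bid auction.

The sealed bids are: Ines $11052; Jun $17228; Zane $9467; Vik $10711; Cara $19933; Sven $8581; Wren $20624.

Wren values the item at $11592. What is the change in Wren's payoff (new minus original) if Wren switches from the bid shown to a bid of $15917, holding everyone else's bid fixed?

The highest bid among the other bidders is $19933; Wren's bid doesn't change that.
Original bid $20624: Wren is highest, pays the top rival bid $19933; payoff $11592 − $19933 = −$8341.
Alternative bid $15917: Wren is not highest (top rival bid is $19933); payoff $0.
Change in payoff = $0 − (−$8341) = $8341.

$8341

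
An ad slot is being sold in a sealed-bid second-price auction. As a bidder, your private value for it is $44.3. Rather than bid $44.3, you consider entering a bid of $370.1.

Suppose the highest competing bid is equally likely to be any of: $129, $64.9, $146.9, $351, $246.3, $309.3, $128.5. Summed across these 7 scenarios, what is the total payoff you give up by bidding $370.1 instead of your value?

The deviation costs you only when the competing bid falls strictly between $44.3 and $370.1; elsewhere both bids give the same outcome.
$129: truthful payoff $0, deviation payoff −$84.7 → loss $84.7.
$64.9: truthful payoff $0, deviation payoff −$20.6 → loss $20.6.
$146.9: truthful payoff $0, deviation payoff −$102.6 → loss $102.6.
$351: truthful payoff $0, deviation payoff −$306.7 → loss $306.7.
$246.3: truthful payoff $0, deviation payoff −$202 → loss $202.
$309.3: truthful payoff $0, deviation payoff −$265 → loss $265.
$128.5: truthful payoff $0, deviation payoff −$84.2 → loss $84.2.
Total loss = $84.7 + $20.6 + $102.6 + $306.7 + $202 + $265 + $84.2 = $1065.8.
In a second-price auction your bid sets only whether you win, not what you pay, so bidding your true value is weakly dominant.

$1065.8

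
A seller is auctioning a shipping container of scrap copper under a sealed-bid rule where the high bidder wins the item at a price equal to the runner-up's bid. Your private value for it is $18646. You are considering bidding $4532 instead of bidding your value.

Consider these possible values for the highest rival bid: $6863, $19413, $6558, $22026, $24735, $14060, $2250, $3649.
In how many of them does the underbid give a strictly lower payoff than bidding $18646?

The deviation hurts exactly when the highest competing bid lies strictly between $4532 and $18646 — underbidding then forfeits a profitable win.
$6863: inside the interval → strictly worse (loss $11783).
$19413: above both → same outcome either way.
$6558: inside the interval → strictly worse (loss $12088).
$22026: above both → same outcome either way.
$24735: above both → same outcome either way.
$14060: inside the interval → strictly worse (loss $4586).
$2250: below both → same outcome either way.
$3649: below both → same outcome either way.
Count: 3.

3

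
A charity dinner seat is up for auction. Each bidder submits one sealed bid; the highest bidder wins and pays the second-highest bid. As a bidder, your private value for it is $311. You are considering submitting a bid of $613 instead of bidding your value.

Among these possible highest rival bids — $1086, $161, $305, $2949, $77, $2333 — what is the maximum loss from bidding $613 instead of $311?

$0

$1086: same outcome either way → loss $0.
$161: same outcome either way → loss $0.
$305: same outcome either way → loss $0.
$2949: same outcome either way → loss $0.
$77: same outcome either way → loss $0.
$2333: same outcome either way → loss $0.
Maximum loss: $0.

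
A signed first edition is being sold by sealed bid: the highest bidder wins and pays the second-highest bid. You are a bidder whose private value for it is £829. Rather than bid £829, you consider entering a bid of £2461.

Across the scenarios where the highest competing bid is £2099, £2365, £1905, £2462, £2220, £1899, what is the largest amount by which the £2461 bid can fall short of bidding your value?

£1536

£2099: truthful gives £0, deviation gives −£1270 → loss £1270.
£2365: truthful gives £0, deviation gives −£1536 → loss £1536.
£1905: truthful gives £0, deviation gives −£1076 → loss £1076.
£2462: same outcome either way → loss £0.
£2220: truthful gives £0, deviation gives −£1391 → loss £1391.
£1899: truthful gives £0, deviation gives −£1070 → loss £1070.
Maximum loss: £1536.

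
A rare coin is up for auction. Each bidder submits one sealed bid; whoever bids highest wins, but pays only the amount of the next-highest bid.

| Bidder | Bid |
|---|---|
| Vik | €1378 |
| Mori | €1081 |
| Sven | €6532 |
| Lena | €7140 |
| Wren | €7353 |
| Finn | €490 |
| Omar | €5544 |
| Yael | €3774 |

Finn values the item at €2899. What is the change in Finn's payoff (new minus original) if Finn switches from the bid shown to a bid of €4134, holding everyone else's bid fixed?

The highest bid among the other bidders is €7353; Finn's bid doesn't change that.
Original bid €490: Finn is not highest (top rival bid is €7353); payoff €0.
Alternative bid €4134: Finn is not highest (top rival bid is €7353); payoff €0.
Change in payoff = €0 − (€0) = €0.

€0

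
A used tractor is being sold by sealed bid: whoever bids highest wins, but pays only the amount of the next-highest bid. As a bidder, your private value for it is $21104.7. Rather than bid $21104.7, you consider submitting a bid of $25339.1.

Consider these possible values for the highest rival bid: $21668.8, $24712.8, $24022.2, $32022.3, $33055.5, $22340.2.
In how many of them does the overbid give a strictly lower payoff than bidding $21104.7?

4

The deviation hurts exactly when the highest competing bid lies strictly between $21104.7 and $25339.1 — overbidding then wins at a price above your value.
$21668.8: inside the interval → strictly worse (loss $564.1).
$24712.8: inside the interval → strictly worse (loss $3608.1).
$24022.2: inside the interval → strictly worse (loss $2917.5).
$32022.3: above both → same outcome either way.
$33055.5: above both → same outcome either way.
$22340.2: inside the interval → strictly worse (loss $1235.5).
Count: 4.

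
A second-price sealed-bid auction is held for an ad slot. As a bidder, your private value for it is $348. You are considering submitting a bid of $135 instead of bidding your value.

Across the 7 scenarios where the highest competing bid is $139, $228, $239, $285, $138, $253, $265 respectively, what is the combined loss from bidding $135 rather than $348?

The deviation costs you only when the competing bid falls strictly between $135 and $348; elsewhere both bids give the same outcome.
$139: truthful payoff $209, deviation payoff $0 → loss $209.
$228: truthful payoff $120, deviation payoff $0 → loss $120.
$239: truthful payoff $109, deviation payoff $0 → loss $109.
$285: truthful payoff $63, deviation payoff $0 → loss $63.
$138: truthful payoff $210, deviation payoff $0 → loss $210.
$253: truthful payoff $95, deviation payoff $0 → loss $95.
$265: truthful payoff $83, deviation payoff $0 → loss $83.
Total loss = $209 + $120 + $109 + $63 + $210 + $95 + $83 = $889.

$889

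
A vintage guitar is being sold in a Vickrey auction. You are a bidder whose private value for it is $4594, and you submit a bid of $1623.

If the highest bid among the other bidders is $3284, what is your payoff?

$0

Your bid $1623 is below the highest competing bid $3284, so you lose.
A losing bidder pays nothing and receives nothing: payoff = $0.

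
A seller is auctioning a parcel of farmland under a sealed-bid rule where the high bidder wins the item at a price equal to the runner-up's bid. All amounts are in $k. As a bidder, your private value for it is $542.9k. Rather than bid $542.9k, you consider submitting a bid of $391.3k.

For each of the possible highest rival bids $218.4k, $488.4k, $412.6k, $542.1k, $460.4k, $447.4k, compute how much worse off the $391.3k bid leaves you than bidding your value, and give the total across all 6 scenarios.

$363.6k

The deviation costs you only when the competing bid falls strictly between $391.3k and $542.9k; elsewhere both bids give the same outcome.
$218.4k: outcomes coincide → loss $0k.
$488.4k: truthful payoff $54.5k, deviation payoff $0k → loss $54.5k.
$412.6k: truthful payoff $130.3k, deviation payoff $0k → loss $130.3k.
$542.1k: truthful payoff $0.8k, deviation payoff $0k → loss $0.8k.
$460.4k: truthful payoff $82.5k, deviation payoff $0k → loss $82.5k.
$447.4k: truthful payoff $95.5k, deviation payoff $0k → loss $95.5k.
Total loss = $54.5k + $130.3k + $0.8k + $82.5k + $95.5k = $363.6k.
Truthful bidding weakly dominates here: raising your bid can only win items priced above your value, and lowering it can only forfeit items priced below.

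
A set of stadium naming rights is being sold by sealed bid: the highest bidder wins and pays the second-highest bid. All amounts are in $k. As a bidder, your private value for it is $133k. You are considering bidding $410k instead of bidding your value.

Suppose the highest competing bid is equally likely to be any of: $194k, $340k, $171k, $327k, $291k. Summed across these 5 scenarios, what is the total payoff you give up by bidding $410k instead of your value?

$658k

The deviation costs you only when the competing bid falls strictly between $133k and $410k; elsewhere both bids give the same outcome.
$194k: truthful payoff $0k, deviation payoff −$61k → loss $61k.
$340k: truthful payoff $0k, deviation payoff −$207k → loss $207k.
$171k: truthful payoff $0k, deviation payoff −$38k → loss $38k.
$327k: truthful payoff $0k, deviation payoff −$194k → loss $194k.
$291k: truthful payoff $0k, deviation payoff −$158k → loss $158k.
Total loss = $61k + $207k + $38k + $194k + $158k = $658k.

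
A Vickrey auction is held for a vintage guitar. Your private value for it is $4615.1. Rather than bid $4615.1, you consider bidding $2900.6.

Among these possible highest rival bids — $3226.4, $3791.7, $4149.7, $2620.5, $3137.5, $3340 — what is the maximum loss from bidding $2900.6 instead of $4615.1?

$3226.4: truthful gives $1388.7, deviation gives $0 → loss $1388.7.
$3791.7: truthful gives $823.4, deviation gives $0 → loss $823.4.
$4149.7: truthful gives $465.4, deviation gives $0 → loss $465.4.
$2620.5: same outcome either way → loss $0.
$3137.5: truthful gives $1477.6, deviation gives $0 → loss $1477.6.
$3340: truthful gives $1275.1, deviation gives $0 → loss $1275.1.
Maximum loss: $1477.6.

$1477.6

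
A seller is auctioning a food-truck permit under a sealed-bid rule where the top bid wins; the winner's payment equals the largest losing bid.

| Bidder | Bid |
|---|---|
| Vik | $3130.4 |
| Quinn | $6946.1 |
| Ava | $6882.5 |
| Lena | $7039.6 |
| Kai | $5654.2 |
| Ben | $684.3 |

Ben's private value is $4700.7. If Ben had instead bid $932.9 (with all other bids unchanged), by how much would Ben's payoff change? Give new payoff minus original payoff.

The highest bid among the other bidders is $7039.6; Ben's bid doesn't change that.
Original bid $684.3: Ben is not highest (top rival bid is $7039.6); payoff $0.
Alternative bid $932.9: Ben is not highest (top rival bid is $7039.6); payoff $0.
Change in payoff = $0 − ($0) = $0.

$0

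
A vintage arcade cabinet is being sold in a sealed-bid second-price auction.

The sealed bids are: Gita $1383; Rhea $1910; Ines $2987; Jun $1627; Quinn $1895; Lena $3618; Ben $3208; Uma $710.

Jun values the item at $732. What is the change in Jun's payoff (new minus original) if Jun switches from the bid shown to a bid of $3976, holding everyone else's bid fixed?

−$2886

The highest bid among the other bidders is $3618; Jun's bid doesn't change that.
Original bid $1627: Jun is not highest (top rival bid is $3618); payoff $0.
Alternative bid $3976: Jun is highest, pays the top rival bid $3618; payoff $732 − $3618 = −$2886.
Change in payoff = −$2886 − ($0) = −$2886.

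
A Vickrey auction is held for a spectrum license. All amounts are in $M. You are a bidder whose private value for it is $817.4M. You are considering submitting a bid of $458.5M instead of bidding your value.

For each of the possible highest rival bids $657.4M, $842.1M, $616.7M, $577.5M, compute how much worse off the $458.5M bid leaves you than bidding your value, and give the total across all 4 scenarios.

$600.6M

The deviation costs you only when the competing bid falls strictly between $458.5M and $817.4M; elsewhere both bids give the same outcome.
$657.4M: truthful payoff $160M, deviation payoff $0M → loss $160M.
$842.1M: outcomes coincide → loss $0M.
$616.7M: truthful payoff $200.7M, deviation payoff $0M → loss $200.7M.
$577.5M: truthful payoff $239.9M, deviation payoff $0M → loss $239.9M.
Total loss = $160M + $200.7M + $239.9M = $600.6M.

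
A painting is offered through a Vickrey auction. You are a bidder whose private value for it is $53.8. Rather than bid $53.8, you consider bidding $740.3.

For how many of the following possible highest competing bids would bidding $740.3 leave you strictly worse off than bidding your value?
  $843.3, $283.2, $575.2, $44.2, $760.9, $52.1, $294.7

3

The deviation hurts exactly when the highest competing bid lies strictly between $53.8 and $740.3 — overbidding then wins at a price above your value.
$843.3: above both → same outcome either way.
$283.2: inside the interval → strictly worse (loss $229.4).
$575.2: inside the interval → strictly worse (loss $521.4).
$44.2: below both → same outcome either way.
$760.9: above both → same outcome either way.
$52.1: below both → same outcome either way.
$294.7: inside the interval → strictly worse (loss $240.9).
Count: 3.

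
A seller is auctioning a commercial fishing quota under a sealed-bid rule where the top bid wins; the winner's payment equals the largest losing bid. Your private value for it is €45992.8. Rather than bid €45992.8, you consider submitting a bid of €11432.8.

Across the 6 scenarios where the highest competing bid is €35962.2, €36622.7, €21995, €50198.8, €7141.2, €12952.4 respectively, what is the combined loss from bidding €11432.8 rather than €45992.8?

€76438.9

The deviation costs you only when the competing bid falls strictly between €11432.8 and €45992.8; elsewhere both bids give the same outcome.
€35962.2: truthful payoff €10030.6, deviation payoff €0 → loss €10030.6.
€36622.7: truthful payoff €9370.1, deviation payoff €0 → loss €9370.1.
€21995: truthful payoff €23997.8, deviation payoff €0 → loss €23997.8.
€50198.8: outcomes coincide → loss €0.
€7141.2: outcomes coincide → loss €0.
€12952.4: truthful payoff €33040.4, deviation payoff €0 → loss €33040.4.
Total loss = €10030.6 + €9370.1 + €23997.8 + €33040.4 = €76438.9.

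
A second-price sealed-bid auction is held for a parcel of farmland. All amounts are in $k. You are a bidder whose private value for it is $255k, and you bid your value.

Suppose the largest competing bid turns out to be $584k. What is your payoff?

Your bid $255k is below the highest competing bid $584k, so you lose.
A losing bidder pays nothing and receives nothing: payoff = $0k.

$0k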